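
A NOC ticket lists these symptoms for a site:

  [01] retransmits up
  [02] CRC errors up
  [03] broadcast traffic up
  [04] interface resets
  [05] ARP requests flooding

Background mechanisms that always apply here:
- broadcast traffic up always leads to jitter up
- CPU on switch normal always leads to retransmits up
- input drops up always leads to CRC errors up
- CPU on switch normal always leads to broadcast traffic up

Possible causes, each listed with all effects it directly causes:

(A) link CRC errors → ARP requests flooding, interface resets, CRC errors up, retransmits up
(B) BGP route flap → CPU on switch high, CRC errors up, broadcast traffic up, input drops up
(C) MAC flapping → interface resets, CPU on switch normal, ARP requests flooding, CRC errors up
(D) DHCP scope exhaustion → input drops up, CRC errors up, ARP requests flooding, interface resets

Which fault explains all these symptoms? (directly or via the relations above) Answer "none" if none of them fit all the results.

C

Testing each hypothesis:
(A) link CRC errors — retransmits up +; CRC errors up +; broadcast traffic up -; interface resets +; ARP requests flooding +
(B) BGP route flap — retransmits up -; CRC errors up +; broadcast traffic up +; interface resets -; ARP requests flooding -
(C) MAC flapping — retransmits up + (through CPU on switch normal → retransmits up); CRC errors up +; broadcast traffic up + (through CPU on switch normal → broadcast traffic up); interface resets +; ARP requests flooding +
(D) DHCP scope exhaustion — does not account for retransmits up, broadcast traffic up
Only (C) is consistent with every observation.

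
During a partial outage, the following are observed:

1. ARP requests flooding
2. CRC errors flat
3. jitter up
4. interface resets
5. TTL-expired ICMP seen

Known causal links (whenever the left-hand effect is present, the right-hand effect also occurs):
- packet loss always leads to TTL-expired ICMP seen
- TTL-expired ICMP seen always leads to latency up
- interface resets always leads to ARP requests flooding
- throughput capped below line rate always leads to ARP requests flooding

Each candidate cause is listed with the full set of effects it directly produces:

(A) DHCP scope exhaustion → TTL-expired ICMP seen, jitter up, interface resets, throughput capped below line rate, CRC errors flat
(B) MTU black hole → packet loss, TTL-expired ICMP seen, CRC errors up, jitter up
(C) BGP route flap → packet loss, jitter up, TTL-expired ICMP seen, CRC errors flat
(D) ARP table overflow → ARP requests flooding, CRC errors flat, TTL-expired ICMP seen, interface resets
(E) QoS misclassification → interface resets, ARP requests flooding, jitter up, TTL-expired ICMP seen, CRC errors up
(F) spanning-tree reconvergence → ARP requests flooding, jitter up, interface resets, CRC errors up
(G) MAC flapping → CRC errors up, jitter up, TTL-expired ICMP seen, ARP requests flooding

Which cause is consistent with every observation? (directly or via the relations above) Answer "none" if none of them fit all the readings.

Per-candidate check:
(A) DHCP scope exhaustion — ARP requests flooding yes (by throughput capped below line rate → ARP requests flooding); CRC errors flat yes; jitter up yes; interface resets yes; TTL-expired ICMP seen yes
(B) MTU black hole — fails on ARP requests flooding, CRC errors flat, interface resets (predicts CRC errors up, not CRC errors flat)
(C) BGP route flap — does not account for ARP requests flooding, interface resets
(D) ARP table overflow — does not account for jitter up
(E) QoS misclassification — ARP requests flooding yes; CRC errors flat NO; jitter up yes; interface resets yes; TTL-expired ICMP seen yes
(F) spanning-tree reconvergence — ARP requests flooding yes; CRC errors flat NO; jitter up yes; interface resets yes; TTL-expired ICMP seen NO
(G) MAC flapping — fails on CRC errors flat, interface resets (predicts CRC errors up, not CRC errors flat)
(A) is the only candidate with no mismatches.

A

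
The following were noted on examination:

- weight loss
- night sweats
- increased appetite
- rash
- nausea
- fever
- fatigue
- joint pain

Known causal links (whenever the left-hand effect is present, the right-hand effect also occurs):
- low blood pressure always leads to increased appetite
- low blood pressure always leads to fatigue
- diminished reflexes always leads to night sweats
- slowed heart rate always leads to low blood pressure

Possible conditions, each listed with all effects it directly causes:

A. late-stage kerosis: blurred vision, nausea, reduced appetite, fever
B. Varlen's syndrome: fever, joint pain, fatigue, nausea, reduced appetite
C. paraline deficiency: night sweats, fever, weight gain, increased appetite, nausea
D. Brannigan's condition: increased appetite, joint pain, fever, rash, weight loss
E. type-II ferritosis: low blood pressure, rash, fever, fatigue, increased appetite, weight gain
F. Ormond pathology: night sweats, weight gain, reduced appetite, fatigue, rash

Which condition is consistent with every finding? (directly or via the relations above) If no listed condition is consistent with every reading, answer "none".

none

Testing each hypothesis:
(A) late-stage kerosis — weight loss -; night sweats -; increased appetite -; rash -; nausea +; fever +; fatigue -; joint pain -
(B) Varlen's syndrome — fails on weight loss, night sweats, increased appetite, rash (predicts reduced appetite, not increased appetite)
(C) paraline deficiency — fails on weight loss, rash, fatigue, joint pain (predicts weight gain, not weight loss)
(D) Brannigan's condition — weight loss +; night sweats -; increased appetite +; rash +; nausea -; fever +; fatigue -; joint pain +
(E) type-II ferritosis — weight loss -; night sweats -; increased appetite +; rash +; nausea -; fever +; fatigue +; joint pain -
(F) Ormond pathology — weight loss -; night sweats +; increased appetite -; rash +; nausea -; fever -; fatigue +; joint pain -
None of the listed candidates fits everything.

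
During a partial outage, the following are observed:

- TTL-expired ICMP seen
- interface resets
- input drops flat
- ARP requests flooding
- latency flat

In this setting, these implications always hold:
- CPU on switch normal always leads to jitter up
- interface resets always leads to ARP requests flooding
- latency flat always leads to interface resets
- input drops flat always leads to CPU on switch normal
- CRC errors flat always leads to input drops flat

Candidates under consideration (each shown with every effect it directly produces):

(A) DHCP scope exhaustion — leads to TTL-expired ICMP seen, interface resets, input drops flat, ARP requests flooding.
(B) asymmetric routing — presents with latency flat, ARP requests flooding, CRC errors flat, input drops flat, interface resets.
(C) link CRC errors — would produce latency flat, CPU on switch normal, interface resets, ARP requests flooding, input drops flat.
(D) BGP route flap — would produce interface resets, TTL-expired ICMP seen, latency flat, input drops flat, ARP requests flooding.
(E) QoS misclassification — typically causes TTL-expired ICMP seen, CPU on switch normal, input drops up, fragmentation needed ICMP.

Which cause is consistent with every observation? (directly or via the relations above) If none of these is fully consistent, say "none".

For each candidate, compare predicted effects to what was observed:
(A) DHCP scope exhaustion — does not account for latency flat
(B) asymmetric routing — does not account for TTL-expired ICMP seen
(C) link CRC errors — does not account for TTL-expired ICMP seen
(D) BGP route flap — accounts for every observation
(E) QoS misclassification — fails on interface resets, input drops flat, ARP requests flooding, latency flat (predicts input drops up, not input drops flat)
(D) alone accounts for all the evidence.

D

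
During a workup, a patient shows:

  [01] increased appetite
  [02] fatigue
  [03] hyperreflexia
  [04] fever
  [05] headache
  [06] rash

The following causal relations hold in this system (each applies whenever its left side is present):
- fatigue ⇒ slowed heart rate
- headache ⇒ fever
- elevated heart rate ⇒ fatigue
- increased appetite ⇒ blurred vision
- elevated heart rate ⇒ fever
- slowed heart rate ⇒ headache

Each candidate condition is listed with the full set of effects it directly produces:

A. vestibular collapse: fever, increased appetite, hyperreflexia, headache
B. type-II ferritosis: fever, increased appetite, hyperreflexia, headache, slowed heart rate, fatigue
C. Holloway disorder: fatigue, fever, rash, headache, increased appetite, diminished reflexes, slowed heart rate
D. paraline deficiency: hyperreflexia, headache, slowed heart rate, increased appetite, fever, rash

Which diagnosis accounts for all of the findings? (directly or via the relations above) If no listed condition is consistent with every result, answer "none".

Per-candidate check:
(A) vestibular collapse — increased appetite ✓; fatigue ✗; hyperreflexia ✓; fever ✓; headache ✓; rash ✗
(B) type-II ferritosis — does not account for rash
(C) Holloway disorder — increased appetite ✓; fatigue ✓; hyperreflexia ✗; fever ✓; headache ✓; rash ✓
(D) paraline deficiency — does not account for fatigue
None of the listed candidates fits everything.

none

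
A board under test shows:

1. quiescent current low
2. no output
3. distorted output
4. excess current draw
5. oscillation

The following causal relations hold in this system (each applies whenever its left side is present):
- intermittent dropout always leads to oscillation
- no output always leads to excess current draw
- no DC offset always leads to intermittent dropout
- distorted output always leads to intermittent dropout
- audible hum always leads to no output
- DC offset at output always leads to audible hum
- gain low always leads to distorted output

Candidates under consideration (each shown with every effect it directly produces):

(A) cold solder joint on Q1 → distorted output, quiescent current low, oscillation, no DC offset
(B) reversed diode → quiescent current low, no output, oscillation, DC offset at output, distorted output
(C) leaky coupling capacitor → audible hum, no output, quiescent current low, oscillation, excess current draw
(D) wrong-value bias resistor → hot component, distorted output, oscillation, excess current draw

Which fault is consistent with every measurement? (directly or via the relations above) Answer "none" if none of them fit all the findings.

B

Per-candidate check:
(A) cold solder joint on Q1 — quiescent current low ✓; no output ✗; distorted output ✓; excess current draw ✗; oscillation ✓
(B) reversed diode — accounts for every observation (excess current draw through no output → excess current draw)
(C) leaky coupling capacitor — quiescent current low ✓; no output ✓; distorted output ✗; excess current draw ✓; oscillation ✓
(D) wrong-value bias resistor — quiescent current low ✗; no output ✗; distorted output ✓; excess current draw ✓; oscillation ✓
(B) is the only candidate with no mismatches.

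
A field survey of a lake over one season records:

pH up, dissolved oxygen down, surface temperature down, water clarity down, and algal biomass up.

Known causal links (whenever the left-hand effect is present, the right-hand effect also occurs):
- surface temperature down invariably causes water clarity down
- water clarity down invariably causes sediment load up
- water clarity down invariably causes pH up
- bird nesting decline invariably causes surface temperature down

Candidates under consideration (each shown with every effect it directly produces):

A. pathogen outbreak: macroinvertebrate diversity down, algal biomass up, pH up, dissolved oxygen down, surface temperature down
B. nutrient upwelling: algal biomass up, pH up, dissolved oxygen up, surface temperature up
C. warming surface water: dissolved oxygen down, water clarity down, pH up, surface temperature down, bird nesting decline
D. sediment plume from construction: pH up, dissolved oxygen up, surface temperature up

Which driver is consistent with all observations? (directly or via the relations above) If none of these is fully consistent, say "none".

A

Testing each hypothesis:
(A) pathogen outbreak — accounts for every observation (water clarity down through surface temperature down → water clarity down)
(B) nutrient upwelling — pH up yes; dissolved oxygen down NO; surface temperature down NO; water clarity down NO; algal biomass up yes
(C) warming surface water — pH up yes; dissolved oxygen down yes; surface temperature down yes; water clarity down yes; algal biomass up NO
(D) sediment plume from construction — pH up yes; dissolved oxygen down NO; surface temperature down NO; water clarity down NO; algal biomass up NO
(A) alone accounts for all the evidence.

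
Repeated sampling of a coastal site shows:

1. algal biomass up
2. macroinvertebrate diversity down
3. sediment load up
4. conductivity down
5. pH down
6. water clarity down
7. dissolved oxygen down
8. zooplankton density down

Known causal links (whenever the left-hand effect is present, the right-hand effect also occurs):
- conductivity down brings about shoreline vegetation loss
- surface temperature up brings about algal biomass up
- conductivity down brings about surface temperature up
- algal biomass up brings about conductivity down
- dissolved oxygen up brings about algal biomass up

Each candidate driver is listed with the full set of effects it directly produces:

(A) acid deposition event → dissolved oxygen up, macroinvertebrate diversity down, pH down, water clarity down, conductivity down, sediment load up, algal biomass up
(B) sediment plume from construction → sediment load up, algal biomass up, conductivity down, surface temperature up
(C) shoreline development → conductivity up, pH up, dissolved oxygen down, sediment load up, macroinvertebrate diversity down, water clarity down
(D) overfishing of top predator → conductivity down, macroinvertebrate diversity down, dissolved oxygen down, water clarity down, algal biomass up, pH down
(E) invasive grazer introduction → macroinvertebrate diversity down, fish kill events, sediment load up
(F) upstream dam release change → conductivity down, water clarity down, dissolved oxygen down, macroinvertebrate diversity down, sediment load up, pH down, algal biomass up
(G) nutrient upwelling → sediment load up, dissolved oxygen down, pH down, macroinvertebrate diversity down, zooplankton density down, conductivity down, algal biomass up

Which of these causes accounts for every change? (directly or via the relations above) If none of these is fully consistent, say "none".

none

For each candidate, compare predicted effects to what was observed:
(A) acid deposition event — algal biomass up match; macroinvertebrate diversity down match; sediment load up match; conductivity down match; pH down match; water clarity down match; dissolved oxygen down miss; zooplankton density down miss
(B) sediment plume from construction — does not account for macroinvertebrate diversity down, pH down, water clarity down, dissolved oxygen down, zooplankton density down
(C) shoreline development — algal biomass up miss; macroinvertebrate diversity down match; sediment load up match; conductivity down miss; pH down miss; water clarity down match; dissolved oxygen down match; zooplankton density down miss
(D) overfishing of top predator — does not account for sediment load up, zooplankton density down
(E) invasive grazer introduction — algal biomass up miss; macroinvertebrate diversity down match; sediment load up match; conductivity down miss; pH down miss; water clarity down miss; dissolved oxygen down miss; zooplankton density down miss
(F) upstream dam release change — algal biomass up match; macroinvertebrate diversity down match; sediment load up match; conductivity down match; pH down match; water clarity down match; dissolved oxygen down match; zooplankton density down miss
(G) nutrient upwelling — algal biomass up match; macroinvertebrate diversity down match; sediment load up match; conductivity down match; pH down match; water clarity down miss; dissolved oxygen down match; zooplankton density down match
No candidate is consistent with all observations.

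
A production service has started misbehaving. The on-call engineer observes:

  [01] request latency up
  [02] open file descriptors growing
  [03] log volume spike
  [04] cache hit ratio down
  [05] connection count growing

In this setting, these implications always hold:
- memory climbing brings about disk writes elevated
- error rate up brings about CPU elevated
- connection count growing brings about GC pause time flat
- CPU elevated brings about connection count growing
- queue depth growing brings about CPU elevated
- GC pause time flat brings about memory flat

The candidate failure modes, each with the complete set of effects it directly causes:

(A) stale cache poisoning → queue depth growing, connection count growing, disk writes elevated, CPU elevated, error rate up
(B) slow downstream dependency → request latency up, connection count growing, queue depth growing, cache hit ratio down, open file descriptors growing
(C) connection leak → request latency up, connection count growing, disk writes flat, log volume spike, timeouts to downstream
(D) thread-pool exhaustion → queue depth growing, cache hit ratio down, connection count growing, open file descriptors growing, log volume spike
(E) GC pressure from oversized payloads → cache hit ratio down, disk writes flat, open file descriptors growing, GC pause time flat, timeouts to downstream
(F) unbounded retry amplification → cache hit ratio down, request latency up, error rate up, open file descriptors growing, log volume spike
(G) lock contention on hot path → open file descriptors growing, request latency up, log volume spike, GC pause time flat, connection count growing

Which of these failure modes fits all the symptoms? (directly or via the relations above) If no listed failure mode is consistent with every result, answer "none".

F

Per-candidate check:
(A) stale cache poisoning — request latency up miss; open file descriptors growing miss; log volume spike miss; cache hit ratio down miss; connection count growing match
(B) slow downstream dependency — does not account for log volume spike
(C) connection leak — does not account for open file descriptors growing, cache hit ratio down
(D) thread-pool exhaustion — does not account for request latency up
(E) GC pressure from oversized payloads — does not account for request latency up, log volume spike, connection count growing
(F) unbounded retry amplification — request latency up match; open file descriptors growing match; log volume spike match; cache hit ratio down match; connection count growing match (by error rate up → CPU elevated → connection count growing)
(G) lock contention on hot path — does not account for cache hit ratio down
(F) is the only candidate with no mismatches.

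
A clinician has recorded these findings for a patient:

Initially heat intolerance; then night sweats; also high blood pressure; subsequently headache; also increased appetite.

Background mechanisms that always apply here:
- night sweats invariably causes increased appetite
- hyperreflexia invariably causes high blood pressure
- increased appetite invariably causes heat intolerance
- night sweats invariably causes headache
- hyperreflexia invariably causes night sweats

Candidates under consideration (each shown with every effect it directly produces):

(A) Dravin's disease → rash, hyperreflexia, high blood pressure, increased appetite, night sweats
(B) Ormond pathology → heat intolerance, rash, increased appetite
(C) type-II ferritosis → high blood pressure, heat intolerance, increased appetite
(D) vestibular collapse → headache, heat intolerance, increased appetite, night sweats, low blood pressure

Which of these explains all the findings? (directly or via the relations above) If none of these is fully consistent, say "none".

Checking each candidate against the observations:
(A) Dravin's disease — heat intolerance + (by increased appetite → heat intolerance); night sweats +; high blood pressure +; headache + (by night sweats → headache); increased appetite +
(B) Ormond pathology — does not account for night sweats, high blood pressure, headache
(C) type-II ferritosis — does not account for night sweats, headache
(D) vestibular collapse — heat intolerance +; night sweats +; high blood pressure -; headache +; increased appetite +
(A) is the only candidate with no mismatches.

A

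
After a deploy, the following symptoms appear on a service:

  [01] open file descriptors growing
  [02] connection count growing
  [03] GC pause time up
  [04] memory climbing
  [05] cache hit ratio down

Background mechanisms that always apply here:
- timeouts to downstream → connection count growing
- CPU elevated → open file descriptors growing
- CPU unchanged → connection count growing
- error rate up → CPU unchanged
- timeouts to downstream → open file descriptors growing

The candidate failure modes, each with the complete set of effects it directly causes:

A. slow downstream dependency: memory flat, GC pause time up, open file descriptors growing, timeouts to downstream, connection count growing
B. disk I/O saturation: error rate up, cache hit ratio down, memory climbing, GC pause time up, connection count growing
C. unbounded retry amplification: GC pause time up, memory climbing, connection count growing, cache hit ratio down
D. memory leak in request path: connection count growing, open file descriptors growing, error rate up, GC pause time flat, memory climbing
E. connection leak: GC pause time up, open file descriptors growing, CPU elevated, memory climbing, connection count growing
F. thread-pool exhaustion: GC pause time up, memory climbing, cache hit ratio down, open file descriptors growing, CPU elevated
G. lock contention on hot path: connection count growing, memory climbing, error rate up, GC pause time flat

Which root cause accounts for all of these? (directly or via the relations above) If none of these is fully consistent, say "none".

Testing each hypothesis:
(A) slow downstream dependency — fails on memory climbing, cache hit ratio down (predicts memory flat, not memory climbing)
(B) disk I/O saturation — does not account for open file descriptors growing
(C) unbounded retry amplification — does not account for open file descriptors growing
(D) memory leak in request path — open file descriptors growing +; connection count growing +; GC pause time up -; memory climbing +; cache hit ratio down -
(E) connection leak — does not account for cache hit ratio down
(F) thread-pool exhaustion — open file descriptors growing +; connection count growing -; GC pause time up +; memory climbing +; cache hit ratio down +
(G) lock contention on hot path — fails on open file descriptors growing, GC pause time up, cache hit ratio down (predicts GC pause time flat, not GC pause time up)
Every candidate fails on at least one observation.

none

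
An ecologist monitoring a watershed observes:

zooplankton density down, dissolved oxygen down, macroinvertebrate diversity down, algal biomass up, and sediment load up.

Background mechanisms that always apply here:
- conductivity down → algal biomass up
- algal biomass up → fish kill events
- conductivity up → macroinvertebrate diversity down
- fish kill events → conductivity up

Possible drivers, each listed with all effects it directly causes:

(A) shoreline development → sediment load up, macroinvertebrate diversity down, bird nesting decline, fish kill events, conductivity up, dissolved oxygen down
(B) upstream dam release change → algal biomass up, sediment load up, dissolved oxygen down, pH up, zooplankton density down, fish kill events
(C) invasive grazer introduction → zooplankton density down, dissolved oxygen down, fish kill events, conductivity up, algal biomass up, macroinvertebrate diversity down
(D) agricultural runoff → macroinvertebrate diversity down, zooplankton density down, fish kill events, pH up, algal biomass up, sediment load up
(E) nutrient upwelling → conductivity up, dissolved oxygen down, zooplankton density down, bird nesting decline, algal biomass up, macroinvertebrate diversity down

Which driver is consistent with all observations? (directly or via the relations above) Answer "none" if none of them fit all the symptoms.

Checking each candidate against the observations:
(A) shoreline development — zooplankton density down NO; dissolved oxygen down yes; macroinvertebrate diversity down yes; algal biomass up NO; sediment load up yes
(B) upstream dam release change — zooplankton density down yes; dissolved oxygen down yes; macroinvertebrate diversity down yes (through fish kill events → conductivity up → macroinvertebrate diversity down); algal biomass up yes; sediment load up yes
(C) invasive grazer introduction — zooplankton density down yes; dissolved oxygen down yes; macroinvertebrate diversity down yes; algal biomass up yes; sediment load up NO
(D) agricultural runoff — zooplankton density down yes; dissolved oxygen down NO; macroinvertebrate diversity down yes; algal biomass up yes; sediment load up yes
(E) nutrient upwelling — zooplankton density down yes; dissolved oxygen down yes; macroinvertebrate diversity down yes; algal biomass up yes; sediment load up NO
(B) alone accounts for all the evidence.

B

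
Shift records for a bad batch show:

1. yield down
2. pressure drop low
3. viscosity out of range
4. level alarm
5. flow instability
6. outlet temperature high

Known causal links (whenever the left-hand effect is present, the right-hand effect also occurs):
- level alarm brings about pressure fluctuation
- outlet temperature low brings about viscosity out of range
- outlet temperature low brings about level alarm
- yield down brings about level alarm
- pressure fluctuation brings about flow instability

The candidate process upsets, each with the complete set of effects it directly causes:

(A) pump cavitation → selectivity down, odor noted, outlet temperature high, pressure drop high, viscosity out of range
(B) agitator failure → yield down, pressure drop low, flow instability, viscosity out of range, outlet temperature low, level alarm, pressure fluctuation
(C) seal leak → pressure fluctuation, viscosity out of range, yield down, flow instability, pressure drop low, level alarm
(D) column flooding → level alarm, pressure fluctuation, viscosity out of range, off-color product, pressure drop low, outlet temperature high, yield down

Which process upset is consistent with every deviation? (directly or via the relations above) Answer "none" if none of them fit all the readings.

Per-candidate check:
(A) pump cavitation — fails on yield down, pressure drop low, level alarm, flow instability (predicts pressure drop high, not pressure drop low)
(B) agitator failure — yield down yes; pressure drop low yes; viscosity out of range yes; level alarm yes; flow instability yes; outlet temperature high NO
(C) seal leak — yield down yes; pressure drop low yes; viscosity out of range yes; level alarm yes; flow instability yes; outlet temperature high NO
(D) column flooding — yield down yes; pressure drop low yes; viscosity out of range yes; level alarm yes; flow instability yes (by pressure fluctuation → flow instability); outlet temperature high yes
Only (D) is consistent with every observation.

D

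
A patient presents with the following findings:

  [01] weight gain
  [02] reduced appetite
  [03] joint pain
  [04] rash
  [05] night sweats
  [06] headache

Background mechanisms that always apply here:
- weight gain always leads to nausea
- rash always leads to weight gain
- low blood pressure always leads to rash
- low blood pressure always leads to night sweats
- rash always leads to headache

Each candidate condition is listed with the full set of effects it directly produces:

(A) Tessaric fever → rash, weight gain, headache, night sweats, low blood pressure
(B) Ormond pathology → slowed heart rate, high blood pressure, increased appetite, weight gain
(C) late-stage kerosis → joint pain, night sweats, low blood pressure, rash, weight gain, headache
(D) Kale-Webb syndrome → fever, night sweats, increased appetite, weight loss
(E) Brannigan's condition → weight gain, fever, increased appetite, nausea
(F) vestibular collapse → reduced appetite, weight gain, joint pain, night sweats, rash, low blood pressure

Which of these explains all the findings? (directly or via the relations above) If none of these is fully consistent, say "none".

F

For each candidate, compare predicted effects to what was observed:
(A) Tessaric fever — weight gain ✓; reduced appetite ✗; joint pain ✗; rash ✓; night sweats ✓; headache ✓
(B) Ormond pathology — fails on reduced appetite, joint pain, rash, night sweats, headache (predicts increased appetite, not reduced appetite)
(C) late-stage kerosis — does not account for reduced appetite
(D) Kale-Webb syndrome — weight gain ✗; reduced appetite ✗; joint pain ✗; rash ✗; night sweats ✓; headache ✗
(E) Brannigan's condition — fails on reduced appetite, joint pain, rash, night sweats, headache (predicts increased appetite, not reduced appetite)
(F) vestibular collapse — weight gain ✓; reduced appetite ✓; joint pain ✓; rash ✓; night sweats ✓; headache ✓ (via rash → headache)
(F) is the only candidate with no mismatches.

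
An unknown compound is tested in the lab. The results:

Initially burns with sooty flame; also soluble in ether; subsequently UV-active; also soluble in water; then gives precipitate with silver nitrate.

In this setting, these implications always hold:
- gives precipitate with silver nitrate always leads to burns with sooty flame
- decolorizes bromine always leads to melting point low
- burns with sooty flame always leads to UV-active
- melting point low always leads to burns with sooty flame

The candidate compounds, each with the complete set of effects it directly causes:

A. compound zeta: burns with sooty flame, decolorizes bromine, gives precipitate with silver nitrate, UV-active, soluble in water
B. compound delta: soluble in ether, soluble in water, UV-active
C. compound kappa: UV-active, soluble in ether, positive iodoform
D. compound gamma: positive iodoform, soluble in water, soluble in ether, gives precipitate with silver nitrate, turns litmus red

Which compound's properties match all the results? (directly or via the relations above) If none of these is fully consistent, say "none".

Per-candidate check:
(A) compound zeta — does not account for soluble in ether
(B) compound delta — does not account for burns with sooty flame, gives precipitate with silver nitrate
(C) compound kappa — burns with sooty flame -; soluble in ether +; UV-active +; soluble in water -; gives precipitate with silver nitrate -
(D) compound gamma — burns with sooty flame + (through gives precipitate with silver nitrate → burns with sooty flame); soluble in ether +; UV-active + (through gives precipitate with silver nitrate → burns with sooty flame → UV-active); soluble in water +; gives precipitate with silver nitrate +
(D) alone accounts for all the evidence.

D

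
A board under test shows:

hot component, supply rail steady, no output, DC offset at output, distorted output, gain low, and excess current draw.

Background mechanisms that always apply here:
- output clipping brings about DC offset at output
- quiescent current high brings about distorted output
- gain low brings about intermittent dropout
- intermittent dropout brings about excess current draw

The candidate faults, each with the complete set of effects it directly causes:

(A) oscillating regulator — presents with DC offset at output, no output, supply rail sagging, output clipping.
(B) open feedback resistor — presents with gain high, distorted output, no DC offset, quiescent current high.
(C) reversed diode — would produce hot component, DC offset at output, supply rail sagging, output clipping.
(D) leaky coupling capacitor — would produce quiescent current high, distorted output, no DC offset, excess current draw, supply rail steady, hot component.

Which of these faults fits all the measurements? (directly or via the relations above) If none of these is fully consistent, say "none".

Checking each candidate against the observations:
(A) oscillating regulator — hot component NO; supply rail steady NO; no output yes; DC offset at output yes; distorted output NO; gain low NO; excess current draw NO
(B) open feedback resistor — hot component NO; supply rail steady NO; no output NO; DC offset at output NO; distorted output yes; gain low NO; excess current draw NO
(C) reversed diode — hot component yes; supply rail steady NO; no output NO; DC offset at output yes; distorted output NO; gain low NO; excess current draw NO
(D) leaky coupling capacitor — hot component yes; supply rail steady yes; no output NO; DC offset at output NO; distorted output yes; gain low NO; excess current draw yes
Every candidate fails on at least one observation.

none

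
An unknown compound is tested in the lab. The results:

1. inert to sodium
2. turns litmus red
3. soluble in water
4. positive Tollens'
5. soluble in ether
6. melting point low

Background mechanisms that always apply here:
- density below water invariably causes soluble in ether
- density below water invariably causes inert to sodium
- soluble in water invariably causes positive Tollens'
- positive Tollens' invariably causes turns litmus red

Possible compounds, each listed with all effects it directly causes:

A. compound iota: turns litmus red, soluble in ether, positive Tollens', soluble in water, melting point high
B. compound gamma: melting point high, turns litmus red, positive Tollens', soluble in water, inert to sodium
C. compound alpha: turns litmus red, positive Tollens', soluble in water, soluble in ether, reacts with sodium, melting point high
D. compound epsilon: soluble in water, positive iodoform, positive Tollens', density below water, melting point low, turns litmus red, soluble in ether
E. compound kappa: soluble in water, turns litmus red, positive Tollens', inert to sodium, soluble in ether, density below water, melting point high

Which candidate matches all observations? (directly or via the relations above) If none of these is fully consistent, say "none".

Testing each hypothesis:
(A) compound iota — inert to sodium NO; turns litmus red yes; soluble in water yes; positive Tollens' yes; soluble in ether yes; melting point low NO
(B) compound gamma — inert to sodium yes; turns litmus red yes; soluble in water yes; positive Tollens' yes; soluble in ether NO; melting point low NO
(C) compound alpha — fails on inert to sodium, melting point low (predicts reacts with sodium, not inert to sodium; predicts melting point high, not melting point low)
(D) compound epsilon — inert to sodium yes (by density below water → inert to sodium); turns litmus red yes; soluble in water yes; positive Tollens' yes; soluble in ether yes; melting point low yes
(E) compound kappa — inert to sodium yes; turns litmus red yes; soluble in water yes; positive Tollens' yes; soluble in ether yes; melting point low NO
Only (D) is consistent with every observation.

D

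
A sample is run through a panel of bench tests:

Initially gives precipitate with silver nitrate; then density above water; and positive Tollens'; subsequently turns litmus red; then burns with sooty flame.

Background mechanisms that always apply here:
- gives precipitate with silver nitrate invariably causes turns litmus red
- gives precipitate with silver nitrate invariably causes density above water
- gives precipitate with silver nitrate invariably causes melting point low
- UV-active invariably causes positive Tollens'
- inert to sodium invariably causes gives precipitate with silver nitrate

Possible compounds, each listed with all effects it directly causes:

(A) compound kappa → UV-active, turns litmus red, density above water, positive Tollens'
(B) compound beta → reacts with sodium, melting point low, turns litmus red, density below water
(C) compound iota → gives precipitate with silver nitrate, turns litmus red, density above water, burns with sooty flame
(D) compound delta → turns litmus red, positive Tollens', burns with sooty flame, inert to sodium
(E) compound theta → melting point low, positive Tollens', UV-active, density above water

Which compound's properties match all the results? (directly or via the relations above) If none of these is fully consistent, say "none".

D

Checking each candidate against the observations:
(A) compound kappa — gives precipitate with silver nitrate miss; density above water match; positive Tollens' match; turns litmus red match; burns with sooty flame miss
(B) compound beta — gives precipitate with silver nitrate miss; density above water miss; positive Tollens' miss; turns litmus red match; burns with sooty flame miss
(C) compound iota — does not account for positive Tollens'
(D) compound delta — gives precipitate with silver nitrate match (by inert to sodium → gives precipitate with silver nitrate); density above water match (by inert to sodium → gives precipitate with silver nitrate → density above water); positive Tollens' match; turns litmus red match; burns with sooty flame match
(E) compound theta — does not account for gives precipitate with silver nitrate, turns litmus red, burns with sooty flame
Only (D) is consistent with every observation.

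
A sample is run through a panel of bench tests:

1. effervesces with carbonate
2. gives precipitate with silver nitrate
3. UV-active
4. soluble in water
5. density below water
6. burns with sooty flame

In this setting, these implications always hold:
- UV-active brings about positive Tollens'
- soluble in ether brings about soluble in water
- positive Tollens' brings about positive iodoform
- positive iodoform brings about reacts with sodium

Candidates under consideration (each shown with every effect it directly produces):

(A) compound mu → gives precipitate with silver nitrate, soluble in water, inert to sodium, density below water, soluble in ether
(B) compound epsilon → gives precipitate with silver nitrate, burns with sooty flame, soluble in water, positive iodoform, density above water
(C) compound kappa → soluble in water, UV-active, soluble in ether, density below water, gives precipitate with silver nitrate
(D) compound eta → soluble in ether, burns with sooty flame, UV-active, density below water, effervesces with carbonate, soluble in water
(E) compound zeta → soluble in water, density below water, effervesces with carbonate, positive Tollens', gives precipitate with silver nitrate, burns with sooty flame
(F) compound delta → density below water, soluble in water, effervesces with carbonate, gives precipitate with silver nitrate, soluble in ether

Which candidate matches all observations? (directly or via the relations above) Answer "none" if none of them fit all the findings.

none

Checking each candidate against the observations:
(A) compound mu — does not account for effervesces with carbonate, UV-active, burns with sooty flame
(B) compound epsilon — effervesces with carbonate miss; gives precipitate with silver nitrate match; UV-active miss; soluble in water match; density below water miss; burns with sooty flame match
(C) compound kappa — effervesces with carbonate miss; gives precipitate with silver nitrate match; UV-active match; soluble in water match; density below water match; burns with sooty flame miss
(D) compound eta — does not account for gives precipitate with silver nitrate
(E) compound zeta — effervesces with carbonate match; gives precipitate with silver nitrate match; UV-active miss; soluble in water match; density below water match; burns with sooty flame match
(F) compound delta — does not account for UV-active, burns with sooty flame
Every candidate fails on at least one observation.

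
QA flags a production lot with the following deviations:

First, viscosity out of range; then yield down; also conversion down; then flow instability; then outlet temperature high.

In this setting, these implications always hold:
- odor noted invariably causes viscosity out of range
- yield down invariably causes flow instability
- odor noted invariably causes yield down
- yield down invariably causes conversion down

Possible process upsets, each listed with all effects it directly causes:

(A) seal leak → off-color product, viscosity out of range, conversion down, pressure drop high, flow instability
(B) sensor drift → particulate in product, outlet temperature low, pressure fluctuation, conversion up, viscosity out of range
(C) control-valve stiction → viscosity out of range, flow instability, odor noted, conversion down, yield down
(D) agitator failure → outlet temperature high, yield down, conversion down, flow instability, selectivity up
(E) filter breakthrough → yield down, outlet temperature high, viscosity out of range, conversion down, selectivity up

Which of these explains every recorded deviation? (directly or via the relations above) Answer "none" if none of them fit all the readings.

Per-candidate check:
(A) seal leak — does not account for yield down, outlet temperature high
(B) sensor drift — viscosity out of range match; yield down miss; conversion down miss; flow instability miss; outlet temperature high miss
(C) control-valve stiction — viscosity out of range match; yield down match; conversion down match; flow instability match; outlet temperature high miss
(D) agitator failure — viscosity out of range miss; yield down match; conversion down match; flow instability match; outlet temperature high match
(E) filter breakthrough — accounts for every observation (flow instability by yield down → flow instability)
(E) is the only candidate with no mismatches.

E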